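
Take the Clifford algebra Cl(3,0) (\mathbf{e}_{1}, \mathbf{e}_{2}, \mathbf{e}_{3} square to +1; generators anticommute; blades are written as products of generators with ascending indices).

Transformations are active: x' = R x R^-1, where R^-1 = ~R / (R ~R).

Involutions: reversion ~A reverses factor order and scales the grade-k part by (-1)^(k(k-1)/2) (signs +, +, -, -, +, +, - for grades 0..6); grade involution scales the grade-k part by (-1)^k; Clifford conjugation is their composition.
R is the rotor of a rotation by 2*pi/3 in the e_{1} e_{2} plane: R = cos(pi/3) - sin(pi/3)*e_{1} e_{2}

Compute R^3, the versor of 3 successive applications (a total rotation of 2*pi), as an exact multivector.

Because a rotor carries half the rotation angle, composing 3 copies of this e_{1} e_{2}-plane rotor multiplies the phase: 3*(pi/3) = \pi, hence R^3 = cos(\pi) - sin(\pi)*e_{1} e_{2}.
cos(\pi) = -1 and sin(\pi) = 0, so R^3 = -1. The total rotation 2*pi is 1 full turn, so every vector returns to itself, yet the rotor is -1, on the OTHER sheet of the double cover (an odd number of 2*pi turns).
Answer: -1


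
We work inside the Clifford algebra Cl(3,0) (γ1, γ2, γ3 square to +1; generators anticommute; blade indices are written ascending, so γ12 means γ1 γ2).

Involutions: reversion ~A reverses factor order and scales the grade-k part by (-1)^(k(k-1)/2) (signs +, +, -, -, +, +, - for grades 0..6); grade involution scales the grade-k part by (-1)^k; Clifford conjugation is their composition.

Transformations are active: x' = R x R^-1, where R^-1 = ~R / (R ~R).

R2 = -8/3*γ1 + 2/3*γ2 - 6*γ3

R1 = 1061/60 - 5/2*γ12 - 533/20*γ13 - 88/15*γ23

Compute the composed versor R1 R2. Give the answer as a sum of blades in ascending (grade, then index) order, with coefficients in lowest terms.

Distribute over the terms of R2 (each basis-blade product reordered to ascending indices, repeated generators contracted through their squares):
R1 (-8/3*γ1) = -2122/45*γ1 - 20/3*γ2 - 1066/15*γ3 + 704/45*γ123
R1 (2/3*γ2) = -5/3*γ1 + 1061/90*γ2 + 176/45*γ3 + 533/30*γ123
R1 (-6*γ3) = 1599/10*γ1 + 176/5*γ2 - 1061/10*γ3 + 15*γ123
Summing the partial products and collecting blades:
Answer: 9997/90*γ1 + 3629/90*γ2 - 15593/90*γ3 + 4357/90*γ123


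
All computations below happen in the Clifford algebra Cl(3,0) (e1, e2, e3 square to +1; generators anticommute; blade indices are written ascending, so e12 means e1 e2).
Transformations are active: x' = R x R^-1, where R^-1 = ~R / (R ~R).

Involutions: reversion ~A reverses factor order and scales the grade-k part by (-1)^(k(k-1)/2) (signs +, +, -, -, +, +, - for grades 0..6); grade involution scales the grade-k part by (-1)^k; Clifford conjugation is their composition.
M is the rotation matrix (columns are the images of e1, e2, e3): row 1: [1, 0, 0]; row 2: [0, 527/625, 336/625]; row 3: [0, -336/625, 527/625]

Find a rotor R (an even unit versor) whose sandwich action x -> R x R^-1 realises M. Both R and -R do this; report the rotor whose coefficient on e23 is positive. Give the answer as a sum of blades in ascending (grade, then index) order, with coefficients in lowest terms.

Method: write R = a + b12*e12 + b13*e13 + b23*e23 with a^2 + b12^2 + b13^2 + b23^2 = 1 (so R^-1 = ~R). Expanding the columns R e_j ~R gives tr M = 4a^2 - 1 and, from the antisymmetric part, M21 - M12 = -4a*b12, M13 - M31 = 4a*b13, M32 - M23 = -4a*b23.
Here tr M = 1679/625, so a^2 = (1 + tr M)/4 = 576/625 and a = ±24/25. Taking a = 24/25: M21 - M12 = 0, M13 - M31 = 0, M32 - M23 = -672/625, giving b12 = 0, b13 = 0, b23 = 7/25, i.e. R = 24/25 + 7/25*e23.
Its e23 coefficient is already positive.
Answer: 24/25 + 7/25*e23. Recall the cover is two-to-one: with M of trace 1679/625, both preimages act alike, and the stated e23 sign chooses the sheet.


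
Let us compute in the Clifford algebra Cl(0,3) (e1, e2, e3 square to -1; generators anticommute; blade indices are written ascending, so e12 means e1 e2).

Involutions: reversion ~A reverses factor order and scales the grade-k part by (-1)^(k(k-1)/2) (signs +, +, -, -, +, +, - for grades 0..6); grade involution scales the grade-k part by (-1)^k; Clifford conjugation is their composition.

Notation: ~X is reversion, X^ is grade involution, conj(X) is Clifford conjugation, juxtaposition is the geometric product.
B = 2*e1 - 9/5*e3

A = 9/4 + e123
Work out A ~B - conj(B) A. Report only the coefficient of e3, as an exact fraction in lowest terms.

first term: 9/2*e1 - 81/20*e3 + 9/5*e12 - 2*e23
second term: -9/2*e1 + 81/20*e3 - 9/5*e12 + 2*e23
Answer: -81/10


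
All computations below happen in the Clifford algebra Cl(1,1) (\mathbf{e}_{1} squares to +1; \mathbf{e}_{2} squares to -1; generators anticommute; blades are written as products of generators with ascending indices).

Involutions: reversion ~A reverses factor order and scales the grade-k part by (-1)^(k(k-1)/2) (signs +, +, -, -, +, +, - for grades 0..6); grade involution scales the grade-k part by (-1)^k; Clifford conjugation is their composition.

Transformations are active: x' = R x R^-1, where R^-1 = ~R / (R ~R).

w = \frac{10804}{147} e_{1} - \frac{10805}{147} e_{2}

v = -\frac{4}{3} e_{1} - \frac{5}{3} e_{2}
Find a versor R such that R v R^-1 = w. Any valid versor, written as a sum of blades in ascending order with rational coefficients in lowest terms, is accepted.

Here q(v) = q(w) = -1; the classical choice R = v + w = \frac{3536}{49} e_{1} - \frac{11050}{147} e_{2} then realises v -> w under the sandwich.
Answer: \frac{3536}{49} e_{1} - \frac{11050}{147} e_{2}


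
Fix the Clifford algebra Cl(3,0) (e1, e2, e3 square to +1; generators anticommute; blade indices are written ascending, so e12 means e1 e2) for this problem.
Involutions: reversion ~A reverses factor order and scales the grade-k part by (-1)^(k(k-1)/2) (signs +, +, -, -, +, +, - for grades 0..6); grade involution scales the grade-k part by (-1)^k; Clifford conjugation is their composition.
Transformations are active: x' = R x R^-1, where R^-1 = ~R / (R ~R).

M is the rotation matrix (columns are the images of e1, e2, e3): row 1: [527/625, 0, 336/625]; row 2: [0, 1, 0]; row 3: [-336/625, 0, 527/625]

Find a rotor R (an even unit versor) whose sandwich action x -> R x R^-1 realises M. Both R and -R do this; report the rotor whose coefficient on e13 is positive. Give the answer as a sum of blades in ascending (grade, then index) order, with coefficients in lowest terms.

Method: write R = a + b12*e12 + b13*e13 + b23*e23 with a^2 + b12^2 + b13^2 + b23^2 = 1 (so R^-1 = ~R). Expanding the columns R e_j ~R gives tr M = 4a^2 - 1 and, from the antisymmetric part, M21 - M12 = -4a*b12, M13 - M31 = 4a*b13, M32 - M23 = -4a*b23.
Here tr M = 1679/625, so a^2 = (1 + tr M)/4 = 576/625 and a = ±24/25. Taking a = 24/25: M21 - M12 = 0, M13 - M31 = 672/625, M32 - M23 = 0, giving b12 = 0, b13 = 7/25, b23 = 0, i.e. R = 24/25 + 7/25*e13.
Its e13 coefficient is already positive.
Answer: 24/25 + 7/25*e13. Recall the cover is two-to-one: with M of trace 1679/625, both preimages act alike, and the stated e13 sign chooses the sheet.


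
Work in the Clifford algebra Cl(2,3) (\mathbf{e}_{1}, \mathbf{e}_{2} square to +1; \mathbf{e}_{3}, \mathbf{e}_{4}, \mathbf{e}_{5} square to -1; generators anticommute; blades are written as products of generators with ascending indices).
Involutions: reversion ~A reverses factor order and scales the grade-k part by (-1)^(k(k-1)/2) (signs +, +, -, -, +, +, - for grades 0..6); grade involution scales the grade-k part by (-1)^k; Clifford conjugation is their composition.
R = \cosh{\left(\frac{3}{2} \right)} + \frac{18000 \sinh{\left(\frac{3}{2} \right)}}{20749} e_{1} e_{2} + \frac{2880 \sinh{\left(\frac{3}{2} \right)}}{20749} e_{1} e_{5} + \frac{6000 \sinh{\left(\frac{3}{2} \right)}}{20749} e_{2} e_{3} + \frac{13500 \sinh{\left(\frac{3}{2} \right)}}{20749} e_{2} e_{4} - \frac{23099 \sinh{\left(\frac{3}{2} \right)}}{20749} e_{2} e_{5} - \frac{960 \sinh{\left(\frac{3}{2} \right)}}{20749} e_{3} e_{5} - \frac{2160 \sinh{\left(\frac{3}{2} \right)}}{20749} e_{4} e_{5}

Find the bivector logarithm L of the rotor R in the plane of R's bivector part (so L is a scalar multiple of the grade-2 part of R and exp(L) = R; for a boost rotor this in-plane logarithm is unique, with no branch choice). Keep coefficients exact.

The scalar part of R is \cosh{\left(\frac{3}{2} \right)}, giving the rapidity magnitude (cosh is even); the bivector part supplies orientation, its quotient by sinh of the rapidity is the plane, and L = rapidity * plane — unique in that plane, since flipping both signs leaves L unchanged.
Concretely: cosh(rapidity) = \cosh{\left(\frac{3}{2} \right)} gives rapidity = ±\frac{3}{2}, and since rapidity/sinh(rapidity) is even the sign is immaterial: L = (rapidity/sinh(rapidity)) * <R>_2 = (\frac{3}{2 \sinh{\left(\frac{3}{2} \right)}}) * <R>_2.
Answer: \frac{27000}{20749} e_{1} e_{2} + \frac{4320}{20749} e_{1} e_{5} + \frac{9000}{20749} e_{2} e_{3} + \frac{20250}{20749} e_{2} e_{4} - \frac{69297}{41498} e_{2} e_{5} - \frac{1440}{20749} e_{3} e_{5} - \frac{3240}{20749} e_{4} e_{5}


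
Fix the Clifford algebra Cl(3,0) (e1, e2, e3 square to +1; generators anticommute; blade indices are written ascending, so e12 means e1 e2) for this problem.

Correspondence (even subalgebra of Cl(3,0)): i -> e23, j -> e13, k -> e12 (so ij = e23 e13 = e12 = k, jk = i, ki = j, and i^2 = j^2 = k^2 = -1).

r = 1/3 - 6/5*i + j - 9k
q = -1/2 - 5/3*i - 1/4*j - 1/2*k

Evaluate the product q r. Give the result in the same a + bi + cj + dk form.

In blades: q = -1/2 - 1/2*e12 - 1/4*e13 - 5/3*e23, r = 1/3 - 9*e12 + e13 - 6/5*e23.
Distribute q over r term by term (generator squares from the signature, products reordered to ascending indices): (-1/2)*r = -1/6 + 9/2*e12 - 1/2*e13 + 3/5*e23; (-1/2*e12)*r = -9/2 - 1/6*e12 + 3/5*e13 + 1/2*e23; (-1/4*e13)*r = 1/4 - 3/10*e12 - 1/12*e13 + 9/4*e23; (-5/3*e23)*r = -2 - 5/3*e12 - 15*e13 - 5/9*e23.
Sum: -77/12 + 71/30*e12 - 899/60*e13 + 503/180*e23; translating back through the correspondence:
Answer: -77/12 + 503/180*i - 899/60*j + 71/30*k


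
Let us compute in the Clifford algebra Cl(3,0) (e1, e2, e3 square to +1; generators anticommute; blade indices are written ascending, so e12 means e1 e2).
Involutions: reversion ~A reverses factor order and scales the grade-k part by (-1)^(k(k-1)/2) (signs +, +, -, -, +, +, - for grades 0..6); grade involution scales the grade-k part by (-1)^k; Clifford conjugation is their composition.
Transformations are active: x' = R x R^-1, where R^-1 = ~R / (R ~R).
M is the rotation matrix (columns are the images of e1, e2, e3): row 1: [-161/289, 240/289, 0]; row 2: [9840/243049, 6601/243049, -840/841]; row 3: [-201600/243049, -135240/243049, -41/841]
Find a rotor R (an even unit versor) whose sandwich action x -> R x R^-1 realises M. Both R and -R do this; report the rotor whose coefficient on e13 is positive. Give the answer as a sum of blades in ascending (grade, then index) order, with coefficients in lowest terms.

Method: write R = a + b12*e12 + b13*e13 + b23*e23 with a^2 + b12^2 + b13^2 + b23^2 = 1 (so R^-1 = ~R). Expanding the columns R e_j ~R gives tr M = 4a^2 - 1 and, from the antisymmetric part, M21 - M12 = -4a*b12, M13 - M31 = 4a*b13, M32 - M23 = -4a*b23.
Here tr M = -140649/243049, so a^2 = (1 + tr M)/4 = 25600/243049 and a = ±160/493. Taking a = 160/493: M21 - M12 = -192000/243049, M13 - M31 = 201600/243049, M32 - M23 = 107520/243049, giving b12 = 300/493, b13 = 315/493, b23 = -168/493, i.e. R = 160/493 + 300/493*e12 + 315/493*e13 - 168/493*e23.
Its e13 coefficient is already positive.
Answer: 160/493 + 300/493*e12 + 315/493*e13 - 168/493*e23. Why the constraint matters: R and -R act identically through the sandwich — M has trace -140649/243049 either way — so only the sign condition on e13 picks one of the two preimages.


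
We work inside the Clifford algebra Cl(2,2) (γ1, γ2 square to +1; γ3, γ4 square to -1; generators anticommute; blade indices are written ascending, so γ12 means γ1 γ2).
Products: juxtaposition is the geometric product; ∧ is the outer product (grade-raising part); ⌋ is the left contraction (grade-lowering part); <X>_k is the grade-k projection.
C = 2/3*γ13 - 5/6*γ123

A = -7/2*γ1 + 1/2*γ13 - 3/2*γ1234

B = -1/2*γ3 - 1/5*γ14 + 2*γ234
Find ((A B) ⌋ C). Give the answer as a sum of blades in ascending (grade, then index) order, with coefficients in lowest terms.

step 1: 13/4*γ1 + 7/10*γ4 + 7/4*γ13 + 3/10*γ23 + 1/10*γ34 + 7/4*γ124 - 7*γ1234
step 2: 7/6 - 1/4*γ1 + 35/24*γ2 + 13/6*γ3 - 65/24*γ23
Answer: 7/6 - 1/4*γ1 + 35/24*γ2 + 13/6*γ3 - 65/24*γ23


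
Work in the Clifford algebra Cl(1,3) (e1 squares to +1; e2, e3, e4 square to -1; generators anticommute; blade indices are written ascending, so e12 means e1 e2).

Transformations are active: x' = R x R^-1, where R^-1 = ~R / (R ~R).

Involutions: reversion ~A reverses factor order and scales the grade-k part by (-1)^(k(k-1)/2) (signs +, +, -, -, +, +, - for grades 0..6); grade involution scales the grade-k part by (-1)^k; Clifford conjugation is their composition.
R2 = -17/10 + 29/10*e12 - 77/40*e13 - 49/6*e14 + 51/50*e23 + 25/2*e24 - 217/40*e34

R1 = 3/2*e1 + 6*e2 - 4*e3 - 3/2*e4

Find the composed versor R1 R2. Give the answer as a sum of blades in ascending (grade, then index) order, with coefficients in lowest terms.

Distribute over the terms of R1 (each basis-blade product reordered to ascending indices, repeated generators contracted through their squares):
(3/2*e1) R2 = -51/20*e1 + 87/20*e2 - 231/80*e3 - 49/4*e4 + 153/100*e123 + 75/4*e124 - 651/80*e134
(6*e2) R2 = 87/5*e1 - 51/5*e2 - 153/25*e3 - 75*e4 + 231/20*e123 + 49*e124 - 651/20*e234
(-4*e3) R2 = 77/10*e1 - 102/25*e2 + 34/5*e3 - 217/10*e4 - 58/5*e123 - 98/3*e134 + 50*e234
(-3/2*e4) R2 = 49/4*e1 - 75/4*e2 + 651/80*e3 + 51/20*e4 - 87/20*e124 + 231/80*e134 - 153/100*e234
Summing the partial products and collecting blades:
Answer: 174/5*e1 - 717/25*e2 + 593/100*e3 - 532/5*e4 + 37/25*e123 + 317/5*e124 - 455/12*e134 + 398/25*e234


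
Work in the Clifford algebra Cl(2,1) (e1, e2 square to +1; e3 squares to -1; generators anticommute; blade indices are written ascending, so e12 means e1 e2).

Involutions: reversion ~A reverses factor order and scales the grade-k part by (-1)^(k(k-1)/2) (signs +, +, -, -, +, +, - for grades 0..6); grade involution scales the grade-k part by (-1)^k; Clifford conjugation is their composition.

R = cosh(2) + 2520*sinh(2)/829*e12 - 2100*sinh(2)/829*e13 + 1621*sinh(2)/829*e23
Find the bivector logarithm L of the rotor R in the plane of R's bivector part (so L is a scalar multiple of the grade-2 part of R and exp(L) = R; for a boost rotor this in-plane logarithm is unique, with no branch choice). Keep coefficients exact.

The scalar part of R is cosh(2), which determines |rapidity| via cosh; the sign lives in the bivector part, and pairing them (bivector part over sinh of the rapidity = the plane) gives the unique in-plane L = rapidity * plane.
Concretely: cosh(rapidity) = cosh(2) gives rapidity = ±2, and since rapidity/sinh(rapidity) is even the sign is immaterial: L = (rapidity/sinh(rapidity)) * <R>_2 = (2/sinh(2)) * <R>_2.
Answer: 5040/829*e12 - 4200/829*e13 + 3242/829*e23


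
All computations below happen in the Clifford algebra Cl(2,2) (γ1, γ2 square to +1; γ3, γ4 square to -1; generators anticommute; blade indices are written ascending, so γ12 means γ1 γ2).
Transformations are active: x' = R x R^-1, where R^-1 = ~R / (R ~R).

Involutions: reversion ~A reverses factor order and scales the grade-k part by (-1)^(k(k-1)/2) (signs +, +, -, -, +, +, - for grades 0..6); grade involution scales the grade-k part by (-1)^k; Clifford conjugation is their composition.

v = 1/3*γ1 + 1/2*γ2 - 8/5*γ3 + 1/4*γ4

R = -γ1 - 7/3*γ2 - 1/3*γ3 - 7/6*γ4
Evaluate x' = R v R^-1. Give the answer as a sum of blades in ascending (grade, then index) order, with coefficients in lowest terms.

~R = -γ1 - 7/3*γ2 - 1/3*γ3 - 7/6*γ4, and R ~R = 179/36, so R^-1 = ~R / (179/36).
R v = -209/120 + 5/18*γ12 + 77/45*γ13 + 5/36*γ14 + 39/10*γ23 - 39/20*γ34
Answer: 986/2685*γ1 + 2031/1790*γ2 + 1641/895*γ3 + 2031/3580*γ4


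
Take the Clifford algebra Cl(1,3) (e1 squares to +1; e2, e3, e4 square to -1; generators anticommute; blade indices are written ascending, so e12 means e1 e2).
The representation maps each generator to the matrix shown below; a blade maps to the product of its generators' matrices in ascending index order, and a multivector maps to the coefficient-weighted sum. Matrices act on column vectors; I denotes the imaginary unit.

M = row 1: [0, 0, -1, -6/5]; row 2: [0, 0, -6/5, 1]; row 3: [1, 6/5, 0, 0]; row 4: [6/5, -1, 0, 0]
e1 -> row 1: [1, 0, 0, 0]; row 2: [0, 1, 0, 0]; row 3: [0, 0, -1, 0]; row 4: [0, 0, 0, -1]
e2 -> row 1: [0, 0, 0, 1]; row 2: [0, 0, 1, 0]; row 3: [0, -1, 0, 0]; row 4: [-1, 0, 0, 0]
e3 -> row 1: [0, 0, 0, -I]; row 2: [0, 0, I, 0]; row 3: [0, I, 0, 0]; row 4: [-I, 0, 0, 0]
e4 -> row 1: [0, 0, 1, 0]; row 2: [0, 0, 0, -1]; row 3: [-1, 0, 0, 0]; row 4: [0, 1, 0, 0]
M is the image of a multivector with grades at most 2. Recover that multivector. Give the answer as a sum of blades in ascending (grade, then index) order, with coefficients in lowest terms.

Method: the blade images are trace-orthogonal — tr(rho(e_A) rho(e_B)^-1) = 4 if A = B and 0 otherwise — and rho(e_A)^-1 = (e_A)^2 * rho(e_A) with (e_A)^2 = +1 or -1, so the coefficient of e_A in the preimage is (e_A)^2 * tr(M rho(e_A))/4.
Nonzero projections over blades of grade <= 2: e2: (e2)^2 = -1, tr(M rho(e2)) = 24/5, coefficient -6/5; e4: (e4)^2 = -1, tr(M rho(e4)) = 4, coefficient -1. Every other blade of grade <= 2 projects to 0.
Answer: -6/5*e2 - e4


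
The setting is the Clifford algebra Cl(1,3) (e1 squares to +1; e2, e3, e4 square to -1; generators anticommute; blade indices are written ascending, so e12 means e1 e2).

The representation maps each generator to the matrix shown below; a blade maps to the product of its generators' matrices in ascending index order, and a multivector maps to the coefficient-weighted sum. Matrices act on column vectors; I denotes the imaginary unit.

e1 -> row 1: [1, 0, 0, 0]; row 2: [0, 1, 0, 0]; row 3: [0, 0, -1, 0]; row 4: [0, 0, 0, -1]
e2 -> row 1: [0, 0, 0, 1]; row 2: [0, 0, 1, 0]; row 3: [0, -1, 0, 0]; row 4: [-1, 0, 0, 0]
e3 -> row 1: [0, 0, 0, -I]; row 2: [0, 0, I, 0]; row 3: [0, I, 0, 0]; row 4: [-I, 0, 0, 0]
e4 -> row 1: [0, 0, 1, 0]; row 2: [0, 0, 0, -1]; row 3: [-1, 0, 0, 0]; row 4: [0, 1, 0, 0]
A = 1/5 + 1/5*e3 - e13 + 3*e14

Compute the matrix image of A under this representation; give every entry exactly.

Bivector images (products of the table entries): rho(e13) = rho(e1)rho(e3) = row 1: [0, 0, 0, -I]; row 2: [0, 0, I, 0]; row 3: [0, -I, 0, 0]; row 4: [I, 0, 0, 0]; rho(e14) = rho(e1)rho(e4) = row 1: [0, 0, 1, 0]; row 2: [0, 0, 0, -1]; row 3: [1, 0, 0, 0]; row 4: [0, -1, 0, 0].
M = (1/5)*1 + (1/5)*rho(e3) + (-1)*rho(e13) + (3)*rho(e14), summed entrywise (1 is the identity matrix):
Answer: row 1: [1/5, 0, 3, 4*I/5]; row 2: [0, 1/5, -4*I/5, -3]; row 3: [3, 6*I/5, 1/5, 0]; row 4: [-6*I/5, -3, 0, 1/5]


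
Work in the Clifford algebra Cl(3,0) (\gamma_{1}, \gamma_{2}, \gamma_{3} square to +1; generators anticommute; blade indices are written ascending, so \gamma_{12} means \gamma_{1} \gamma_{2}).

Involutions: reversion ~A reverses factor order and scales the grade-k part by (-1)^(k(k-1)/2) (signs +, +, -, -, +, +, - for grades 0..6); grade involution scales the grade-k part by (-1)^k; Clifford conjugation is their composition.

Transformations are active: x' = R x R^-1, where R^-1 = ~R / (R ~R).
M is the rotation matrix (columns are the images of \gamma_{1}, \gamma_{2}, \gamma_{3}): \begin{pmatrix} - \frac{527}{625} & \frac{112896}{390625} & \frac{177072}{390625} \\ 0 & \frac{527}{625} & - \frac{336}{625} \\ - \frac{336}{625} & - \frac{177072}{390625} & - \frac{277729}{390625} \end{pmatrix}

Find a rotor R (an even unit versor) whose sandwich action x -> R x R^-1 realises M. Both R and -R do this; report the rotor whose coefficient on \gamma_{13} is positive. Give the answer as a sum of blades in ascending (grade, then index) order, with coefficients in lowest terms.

Method: write R = a + b12*\gamma_{12} + b13*\gamma_{13} + b23*\gamma_{23} with a^2 + b12^2 + b13^2 + b23^2 = 1 (so R^-1 = ~R). Expanding the columns R e_j ~R gives tr M = 4a^2 - 1 and, from the antisymmetric part, M21 - M12 = -4a*b12, M13 - M31 = 4a*b13, M32 - M23 = -4a*b23.
Here tr M = -\frac{277729}{390625}, so a^2 = (1 + tr M)/4 = \frac{28224}{390625} and a = ±\frac{168}{625}. Taking a = \frac{168}{625}: M21 - M12 = -\frac{112896}{390625}, M13 - M31 = \frac{387072}{390625}, M32 - M23 = \frac{32928}{390625}, giving b12 = \frac{168}{625}, b13 = \frac{576}{625}, b23 = -\frac{49}{625}, i.e. R = \frac{168}{625} + \frac{168}{625} \gamma_{12} + \frac{576}{625} \gamma_{13} - \frac{49}{625} \gamma_{23}.
Its \gamma_{13} coefficient is already positive.
Answer: \frac{168}{625} + \frac{168}{625} \gamma_{12} + \frac{576}{625} \gamma_{13} - \frac{49}{625} \gamma_{23}. Why the constraint matters: R and -R act identically through the sandwich — M has trace -\frac{277729}{390625} either way — so only the sign condition on \gamma_{13} picks one of the two preimages.


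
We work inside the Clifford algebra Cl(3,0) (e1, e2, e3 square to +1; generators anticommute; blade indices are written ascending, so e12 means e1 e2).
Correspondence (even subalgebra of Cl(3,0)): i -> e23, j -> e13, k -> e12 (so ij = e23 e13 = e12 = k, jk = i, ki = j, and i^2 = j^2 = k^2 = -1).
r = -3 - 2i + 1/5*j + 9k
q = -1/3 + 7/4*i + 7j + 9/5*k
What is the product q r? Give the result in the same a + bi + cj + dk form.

In blades: q = -1/3 + 9/5*e12 + 7*e13 + 7/4*e23, r = -3 + 9*e12 + 1/5*e13 - 2*e23.
Distribute q over r term by term (generator squares from the signature, products reordered to ascending indices): (-1/3)*r = 1 - 3*e12 - 1/15*e13 + 2/3*e23; (9/5*e12)*r = -81/5 - 27/5*e12 - 18/5*e13 - 9/25*e23; (7*e13)*r = -7/5 + 14*e12 - 21*e13 + 63*e23; (7/4*e23)*r = 7/2 + 7/20*e12 - 63/4*e13 - 21/4*e23.
Sum: -131/10 + 119/20*e12 - 485/12*e13 + 17417/300*e23; translating back through the correspondence:
Answer: -131/10 + 17417/300*i - 485/12*j + 119/20*k


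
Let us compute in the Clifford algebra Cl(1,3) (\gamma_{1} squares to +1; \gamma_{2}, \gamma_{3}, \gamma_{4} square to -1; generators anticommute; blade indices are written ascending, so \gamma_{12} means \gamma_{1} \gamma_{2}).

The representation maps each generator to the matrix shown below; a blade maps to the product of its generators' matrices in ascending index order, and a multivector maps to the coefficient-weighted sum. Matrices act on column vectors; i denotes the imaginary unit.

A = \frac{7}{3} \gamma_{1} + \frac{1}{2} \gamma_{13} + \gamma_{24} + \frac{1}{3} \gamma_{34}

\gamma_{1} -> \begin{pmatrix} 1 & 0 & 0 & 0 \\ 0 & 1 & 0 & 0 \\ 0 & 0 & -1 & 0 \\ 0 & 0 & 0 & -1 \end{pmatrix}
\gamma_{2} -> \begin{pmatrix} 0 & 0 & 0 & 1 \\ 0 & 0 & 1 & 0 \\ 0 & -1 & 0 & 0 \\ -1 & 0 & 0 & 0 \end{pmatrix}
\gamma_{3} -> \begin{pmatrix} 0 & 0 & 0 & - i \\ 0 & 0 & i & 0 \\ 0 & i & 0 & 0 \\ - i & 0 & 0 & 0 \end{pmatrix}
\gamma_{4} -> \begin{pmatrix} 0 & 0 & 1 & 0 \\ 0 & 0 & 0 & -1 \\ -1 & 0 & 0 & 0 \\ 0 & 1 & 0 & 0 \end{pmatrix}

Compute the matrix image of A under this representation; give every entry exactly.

Bivector images (products of the table entries): rho(\gamma_{13}) = rho(\gamma_{1})rho(\gamma_{3}) = \begin{pmatrix} 0 & 0 & 0 & - i \\ 0 & 0 & i & 0 \\ 0 & - i & 0 & 0 \\ i & 0 & 0 & 0 \end{pmatrix}; rho(\gamma_{24}) = rho(\gamma_{2})rho(\gamma_{4}) = \begin{pmatrix} 0 & 1 & 0 & 0 \\ -1 & 0 & 0 & 0 \\ 0 & 0 & 0 & 1 \\ 0 & 0 & -1 & 0 \end{pmatrix}; rho(\gamma_{34}) = rho(\gamma_{3})rho(\gamma_{4}) = \begin{pmatrix} 0 & - i & 0 & 0 \\ - i & 0 & 0 & 0 \\ 0 & 0 & 0 & - i \\ 0 & 0 & - i & 0 \end{pmatrix}.
M = (\frac{7}{3})*rho(\gamma_{1}) + (\frac{1}{2})*rho(\gamma_{13}) + (1)*rho(\gamma_{24}) + (\frac{1}{3})*rho(\gamma_{34}), summed entrywise:
Answer: \begin{pmatrix} \frac{7}{3} & 1 - \frac{i}{3} & 0 & - \frac{i}{2} \\ -1 - \frac{i}{3} & \frac{7}{3} & \frac{i}{2} & 0 \\ 0 & - \frac{i}{2} & - \frac{7}{3} & 1 - \frac{i}{3} \\ \frac{i}{2} & 0 & -1 - \frac{i}{3} & - \frac{7}{3} \end{pmatrix}


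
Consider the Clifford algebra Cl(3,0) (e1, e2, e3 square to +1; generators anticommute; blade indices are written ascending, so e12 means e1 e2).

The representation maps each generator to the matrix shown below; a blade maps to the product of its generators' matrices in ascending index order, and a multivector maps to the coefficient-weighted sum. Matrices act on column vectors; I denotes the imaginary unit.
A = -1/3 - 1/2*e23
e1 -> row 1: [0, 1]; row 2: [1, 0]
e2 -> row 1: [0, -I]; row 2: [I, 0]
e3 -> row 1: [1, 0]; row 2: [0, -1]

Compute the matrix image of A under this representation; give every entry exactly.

Bivector images (products of the table entries): rho(e23) = rho(e2)rho(e3) = row 1: [0, I]; row 2: [I, 0].
M = (-1/3)*1 + (-1/2)*rho(e23), summed entrywise (1 is the identity matrix):
Answer: row 1: [-1/3, -I/2]; row 2: [-I/2, -1/3]


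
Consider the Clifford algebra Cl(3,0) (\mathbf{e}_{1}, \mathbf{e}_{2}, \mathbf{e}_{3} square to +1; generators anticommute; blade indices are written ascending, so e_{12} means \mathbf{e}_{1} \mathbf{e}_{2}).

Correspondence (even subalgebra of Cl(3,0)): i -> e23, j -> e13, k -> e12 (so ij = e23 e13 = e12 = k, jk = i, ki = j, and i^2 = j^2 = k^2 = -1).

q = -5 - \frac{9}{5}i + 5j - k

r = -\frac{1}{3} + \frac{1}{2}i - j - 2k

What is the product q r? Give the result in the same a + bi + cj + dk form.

In blades: q = -5 - e_{12} + 5 e_{13} - \frac{9}{5} e_{23}, r = -\frac{1}{3} - 2 e_{12} - e_{13} + \frac{1}{2} e_{23}.
Distribute q over r term by term (generator squares from the signature, products reordered to ascending indices): (-5)*r = \frac{5}{3} + 10 e_{12} + 5 e_{13} - \frac{5}{2} e_{23}; (-e_{12})*r = -2 + \frac{1}{3} e_{12} - \frac{1}{2} e_{13} - e_{23}; (5 e_{13})*r = 5 - \frac{5}{2} e_{12} - \frac{5}{3} e_{13} - 10 e_{23}; (-\frac{9}{5} e_{23})*r = \frac{9}{10} + \frac{9}{5} e_{12} - \frac{18}{5} e_{13} + \frac{3}{5} e_{23}.
Sum: \frac{167}{30} + \frac{289}{30} e_{12} - \frac{23}{30} e_{13} - \frac{129}{10} e_{23}; translating back through the correspondence:
Answer: \frac{167}{30} - \frac{129}{10}i - \frac{23}{30}j + \frac{289}{30}k


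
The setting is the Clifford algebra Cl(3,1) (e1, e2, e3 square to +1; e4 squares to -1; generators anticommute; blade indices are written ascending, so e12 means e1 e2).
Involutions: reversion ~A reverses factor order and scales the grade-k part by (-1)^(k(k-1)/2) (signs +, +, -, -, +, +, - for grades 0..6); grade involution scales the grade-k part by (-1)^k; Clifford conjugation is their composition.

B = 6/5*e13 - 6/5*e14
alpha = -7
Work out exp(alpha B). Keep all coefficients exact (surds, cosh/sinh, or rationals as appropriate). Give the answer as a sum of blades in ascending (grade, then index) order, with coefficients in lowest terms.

B^2 term by term: the squares give (6/5)^2*(e13)^2 + (-6/5)^2*(e14)^2 = 36/25*(-1) + 36/25*(+1) = 0 (each basis 2-blade squares to minus the product of its generators' squares); cross terms between blades sharing an index anticommute and cancel. So B^2 = 0.
B^2 = 0, so the series truncates immediately: exp(alpha B) = 1 + alpha B (parabolic case).
Answer: 1 - 42/5*e13 + 42/5*e14


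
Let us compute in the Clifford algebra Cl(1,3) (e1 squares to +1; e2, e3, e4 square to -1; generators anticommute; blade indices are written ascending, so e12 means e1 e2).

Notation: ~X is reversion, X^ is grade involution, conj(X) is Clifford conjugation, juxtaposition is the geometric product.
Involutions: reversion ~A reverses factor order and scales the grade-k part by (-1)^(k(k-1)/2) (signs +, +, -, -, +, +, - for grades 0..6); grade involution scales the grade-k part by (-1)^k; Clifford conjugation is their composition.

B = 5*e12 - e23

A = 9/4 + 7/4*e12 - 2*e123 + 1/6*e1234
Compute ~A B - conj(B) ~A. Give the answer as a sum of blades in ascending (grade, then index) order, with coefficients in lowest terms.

first term: -35/4 + 2*e1 + 10*e3 + 45/4*e12 - 7/4*e13 + 1/6*e14 - 9/4*e23 + 5/6*e34
second term: 35/4 - 2*e1 - 10*e3 - 45/4*e12 - 7/4*e13 - 1/6*e14 + 9/4*e23 - 5/6*e34
Answer: -35/2 + 4*e1 + 20*e3 + 45/2*e12 + 1/3*e14 - 9/2*e23 + 5/3*e34


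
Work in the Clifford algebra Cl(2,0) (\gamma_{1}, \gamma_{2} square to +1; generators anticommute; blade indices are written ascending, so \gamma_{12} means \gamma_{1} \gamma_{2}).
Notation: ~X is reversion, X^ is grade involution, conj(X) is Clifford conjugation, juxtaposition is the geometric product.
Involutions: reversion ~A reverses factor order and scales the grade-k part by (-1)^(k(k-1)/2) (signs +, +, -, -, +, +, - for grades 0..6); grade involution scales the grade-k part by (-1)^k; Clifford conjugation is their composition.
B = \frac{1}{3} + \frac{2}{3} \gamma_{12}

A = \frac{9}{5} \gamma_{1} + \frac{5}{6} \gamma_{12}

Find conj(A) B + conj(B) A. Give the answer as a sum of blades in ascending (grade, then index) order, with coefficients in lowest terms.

first term: \frac{5}{9} - \frac{3}{5} \gamma_{1} - \frac{6}{5} \gamma_{2} - \frac{5}{18} \gamma_{12}
second term: \frac{5}{9} + \frac{3}{5} \gamma_{1} + \frac{6}{5} \gamma_{2} + \frac{5}{18} \gamma_{12}
Answer: \frac{10}{9}


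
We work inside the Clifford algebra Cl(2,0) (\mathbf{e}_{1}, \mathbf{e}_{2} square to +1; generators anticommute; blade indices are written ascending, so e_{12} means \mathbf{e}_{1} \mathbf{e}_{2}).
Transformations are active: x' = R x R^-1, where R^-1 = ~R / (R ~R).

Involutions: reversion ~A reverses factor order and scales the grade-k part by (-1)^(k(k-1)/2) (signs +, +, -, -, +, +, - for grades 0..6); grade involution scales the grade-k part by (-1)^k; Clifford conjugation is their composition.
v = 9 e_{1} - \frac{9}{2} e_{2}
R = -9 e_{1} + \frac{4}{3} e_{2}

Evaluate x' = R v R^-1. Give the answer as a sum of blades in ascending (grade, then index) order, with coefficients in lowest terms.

~R = -9 e_{1} + \frac{4}{3} e_{2}, and R ~R = \frac{745}{9}, so R^-1 = ~R / (\frac{745}{9}).
R v = -87 + \frac{57}{2} e_{12}
Answer: \frac{7389}{745} e_{1} + \frac{2529}{1490} e_{2}


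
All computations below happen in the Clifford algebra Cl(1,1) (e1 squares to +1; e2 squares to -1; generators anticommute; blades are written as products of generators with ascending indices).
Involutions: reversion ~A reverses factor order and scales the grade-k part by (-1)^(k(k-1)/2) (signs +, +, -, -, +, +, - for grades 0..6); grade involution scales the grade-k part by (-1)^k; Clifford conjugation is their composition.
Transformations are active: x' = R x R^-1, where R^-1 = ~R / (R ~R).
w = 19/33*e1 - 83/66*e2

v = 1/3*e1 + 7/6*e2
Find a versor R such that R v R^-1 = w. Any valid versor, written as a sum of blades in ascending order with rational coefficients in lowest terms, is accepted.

Sketch: the shared square -5/4 makes R = v + w = 10/11*e1 - 1/11*e2 the natural versor; its sandwich fixes that direction, negates (v - w)/2, and sends v to w.
Answer: 10/11*e1 - 1/11*e2


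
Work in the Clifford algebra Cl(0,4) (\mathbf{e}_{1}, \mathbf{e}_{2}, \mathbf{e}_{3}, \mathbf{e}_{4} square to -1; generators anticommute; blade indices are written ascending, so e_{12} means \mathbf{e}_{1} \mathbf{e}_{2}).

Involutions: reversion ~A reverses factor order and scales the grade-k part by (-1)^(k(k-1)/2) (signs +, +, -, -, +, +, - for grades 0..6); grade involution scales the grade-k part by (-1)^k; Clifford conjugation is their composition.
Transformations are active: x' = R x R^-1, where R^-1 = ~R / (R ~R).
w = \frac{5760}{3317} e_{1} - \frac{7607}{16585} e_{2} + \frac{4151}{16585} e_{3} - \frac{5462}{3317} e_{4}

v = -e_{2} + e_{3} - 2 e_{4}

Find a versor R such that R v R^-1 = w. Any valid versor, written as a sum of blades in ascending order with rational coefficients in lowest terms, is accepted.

Reasoning: v^2 = w^2 = -6 since conjugation preserves the quadratic form; R = v + w = \frac{5760}{3317} e_{1} - \frac{24192}{16585} e_{2} + \frac{20736}{16585} e_{3} - \frac{12096}{3317} e_{4} is then valid when invertible, keeping its own part and reversing (v - w)/2.
Answer: \frac{5760}{3317} e_{1} - \frac{24192}{16585} e_{2} + \frac{20736}{16585} e_{3} - \frac{12096}{3317} e_{4}


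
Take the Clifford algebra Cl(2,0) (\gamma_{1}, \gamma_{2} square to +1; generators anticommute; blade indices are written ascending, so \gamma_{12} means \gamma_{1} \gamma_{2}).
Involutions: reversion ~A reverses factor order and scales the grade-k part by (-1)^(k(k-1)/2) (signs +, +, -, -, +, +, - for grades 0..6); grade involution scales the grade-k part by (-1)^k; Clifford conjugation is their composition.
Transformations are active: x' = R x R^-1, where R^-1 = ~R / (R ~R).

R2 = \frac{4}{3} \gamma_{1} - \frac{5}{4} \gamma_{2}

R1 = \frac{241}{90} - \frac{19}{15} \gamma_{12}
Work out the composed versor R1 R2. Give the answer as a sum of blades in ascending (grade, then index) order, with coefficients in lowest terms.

Distribute over the terms of R1 (each basis-blade product reordered to ascending indices, repeated generators contracted through their squares):
(\frac{241}{90}) R2 = \frac{482}{135} \gamma_{1} - \frac{241}{72} \gamma_{2}
(-\frac{19}{15} \gamma_{12}) R2 = \frac{19}{12} \gamma_{1} + \frac{76}{45} \gamma_{2}
Summing the partial products and collecting blades:
Answer: \frac{2783}{540} \gamma_{1} - \frac{199}{120} \gamma_{2}


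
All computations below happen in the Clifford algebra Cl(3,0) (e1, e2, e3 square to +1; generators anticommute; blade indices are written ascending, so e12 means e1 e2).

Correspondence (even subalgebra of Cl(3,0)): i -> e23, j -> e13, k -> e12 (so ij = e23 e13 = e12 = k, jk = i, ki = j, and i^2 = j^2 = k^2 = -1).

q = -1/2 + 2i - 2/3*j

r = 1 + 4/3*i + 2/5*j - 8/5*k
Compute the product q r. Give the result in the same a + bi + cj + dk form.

In blades: q = -1/2 - 2/3*e13 + 2*e23, r = 1 - 8/5*e12 + 2/5*e13 + 4/3*e23.
Distribute q over r term by term (generator squares from the signature, products reordered to ascending indices): (-1/2)*r = -1/2 + 4/5*e12 - 1/5*e13 - 2/3*e23; (-2/3*e13)*r = 4/15 + 8/9*e12 - 2/3*e13 + 16/15*e23; (2*e23)*r = -8/3 + 4/5*e12 + 16/5*e13 + 2*e23.
Sum: -29/10 + 112/45*e12 + 7/3*e13 + 12/5*e23; translating back through the correspondence:
Answer: -29/10 + 12/5*i + 7/3*j + 112/45*k


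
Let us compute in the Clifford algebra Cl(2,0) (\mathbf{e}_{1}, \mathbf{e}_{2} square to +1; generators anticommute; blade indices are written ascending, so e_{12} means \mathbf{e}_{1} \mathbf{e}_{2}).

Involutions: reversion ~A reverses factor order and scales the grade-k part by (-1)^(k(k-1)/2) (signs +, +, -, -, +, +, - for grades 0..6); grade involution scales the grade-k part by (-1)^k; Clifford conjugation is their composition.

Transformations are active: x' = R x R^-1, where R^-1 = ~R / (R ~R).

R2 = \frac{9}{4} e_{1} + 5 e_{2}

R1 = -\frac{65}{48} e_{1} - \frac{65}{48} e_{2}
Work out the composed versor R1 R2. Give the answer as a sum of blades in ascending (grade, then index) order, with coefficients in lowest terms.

Distribute over the terms of R1 (each basis-blade product reordered to ascending indices, repeated generators contracted through their squares):
(-\frac{65}{48} e_{1}) R2 = -\frac{195}{64} - \frac{325}{48} e_{12}
(-\frac{65}{48} e_{2}) R2 = -\frac{325}{48} + \frac{195}{64} e_{12}
Summing the partial products and collecting blades:
Answer: -\frac{1885}{192} - \frac{715}{192} e_{12}


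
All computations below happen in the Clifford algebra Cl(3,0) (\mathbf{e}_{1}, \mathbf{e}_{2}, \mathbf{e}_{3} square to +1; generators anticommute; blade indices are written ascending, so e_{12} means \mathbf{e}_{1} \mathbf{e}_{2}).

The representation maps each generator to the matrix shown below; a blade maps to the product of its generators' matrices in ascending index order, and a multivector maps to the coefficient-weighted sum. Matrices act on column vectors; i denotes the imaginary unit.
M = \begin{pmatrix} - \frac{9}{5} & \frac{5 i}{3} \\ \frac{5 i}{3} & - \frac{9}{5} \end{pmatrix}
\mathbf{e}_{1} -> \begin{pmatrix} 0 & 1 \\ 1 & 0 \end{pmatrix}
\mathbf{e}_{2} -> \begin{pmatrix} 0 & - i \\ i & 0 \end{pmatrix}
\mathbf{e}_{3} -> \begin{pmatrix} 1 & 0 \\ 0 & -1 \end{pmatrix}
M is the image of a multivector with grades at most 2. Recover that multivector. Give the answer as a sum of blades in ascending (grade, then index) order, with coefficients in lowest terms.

Method: 1, rho(e_{1}), rho(e_{2}), rho(e_{3}) form a trace-orthogonal basis of the 2x2 complex matrices (tr(X Y) = 2 if X = Y, else 0), so M = m0*1 + m1*rho(e_{1}) + m2*rho(e_{2}) + m3*rho(e_{3}) with m0 = tr(M)/2 = - \frac{9}{5}, m1 = tr(M rho(e_{1}))/2 = \frac{5 i}{3}, m2 = tr(M rho(e_{2}))/2 = 0, m3 = tr(M rho(e_{3}))/2 = 0.
Multiplying table entries, the bivector images are rho(e_{12}) = i*rho(e_{3}), rho(e_{13}) = -i*rho(e_{2}), rho(e_{23}) = i*rho(e_{1}); with real blade coefficients the real parts of m0..m3 are the coefficients of 1, e_{1}, e_{2}, e_{3} and the imaginary parts give the bivectors (e_{23}: Im m1, e_{13}: -Im m2, e_{12}: Im m3).
Answer: -\frac{9}{5} + \frac{5}{3} e_{23}


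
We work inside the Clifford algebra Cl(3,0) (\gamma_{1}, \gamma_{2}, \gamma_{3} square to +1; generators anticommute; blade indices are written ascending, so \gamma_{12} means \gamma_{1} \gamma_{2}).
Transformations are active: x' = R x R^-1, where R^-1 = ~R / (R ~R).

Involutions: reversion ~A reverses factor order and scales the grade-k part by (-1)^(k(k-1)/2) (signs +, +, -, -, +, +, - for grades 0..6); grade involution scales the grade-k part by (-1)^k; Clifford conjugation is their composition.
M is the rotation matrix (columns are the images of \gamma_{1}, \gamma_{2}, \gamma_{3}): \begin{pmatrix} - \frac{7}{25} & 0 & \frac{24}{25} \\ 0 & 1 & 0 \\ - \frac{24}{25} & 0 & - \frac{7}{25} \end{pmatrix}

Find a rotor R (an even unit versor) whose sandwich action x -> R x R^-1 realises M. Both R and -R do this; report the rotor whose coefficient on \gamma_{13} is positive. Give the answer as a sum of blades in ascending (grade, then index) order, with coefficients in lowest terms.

Method: write R = a + b12*\gamma_{12} + b13*\gamma_{13} + b23*\gamma_{23} with a^2 + b12^2 + b13^2 + b23^2 = 1 (so R^-1 = ~R). Expanding the columns R e_j ~R gives tr M = 4a^2 - 1 and, from the antisymmetric part, M21 - M12 = -4a*b12, M13 - M31 = 4a*b13, M32 - M23 = -4a*b23.
Here tr M = \frac{11}{25}, so a^2 = (1 + tr M)/4 = \frac{9}{25} and a = ±\frac{3}{5}. Taking a = \frac{3}{5}: M21 - M12 = 0, M13 - M31 = \frac{48}{25}, M32 - M23 = 0, giving b12 = 0, b13 = \frac{4}{5}, b23 = 0, i.e. R = \frac{3}{5} + \frac{4}{5} \gamma_{13}.
Its \gamma_{13} coefficient is already positive.
Answer: \frac{3}{5} + \frac{4}{5} \gamma_{13}. Why the constraint matters: R and -R act identically through the sandwich — M has trace \frac{11}{25} either way — so only the sign condition on \gamma_{13} picks one of the two preimages.


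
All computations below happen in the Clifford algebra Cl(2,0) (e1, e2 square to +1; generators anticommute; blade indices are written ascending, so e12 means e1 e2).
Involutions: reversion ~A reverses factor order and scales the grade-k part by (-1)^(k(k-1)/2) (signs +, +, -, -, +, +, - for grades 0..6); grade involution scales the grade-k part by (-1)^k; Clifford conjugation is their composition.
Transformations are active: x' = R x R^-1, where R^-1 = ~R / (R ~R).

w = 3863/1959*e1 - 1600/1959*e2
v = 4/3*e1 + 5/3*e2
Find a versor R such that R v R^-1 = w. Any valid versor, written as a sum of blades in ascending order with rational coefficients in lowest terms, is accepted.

R = v + w = 6475/1959*e1 + 555/653*e2 works: the equal norms (41/9) guarantee its sandwich swaps v into w.
Answer: 6475/1959*e1 + 555/653*e2


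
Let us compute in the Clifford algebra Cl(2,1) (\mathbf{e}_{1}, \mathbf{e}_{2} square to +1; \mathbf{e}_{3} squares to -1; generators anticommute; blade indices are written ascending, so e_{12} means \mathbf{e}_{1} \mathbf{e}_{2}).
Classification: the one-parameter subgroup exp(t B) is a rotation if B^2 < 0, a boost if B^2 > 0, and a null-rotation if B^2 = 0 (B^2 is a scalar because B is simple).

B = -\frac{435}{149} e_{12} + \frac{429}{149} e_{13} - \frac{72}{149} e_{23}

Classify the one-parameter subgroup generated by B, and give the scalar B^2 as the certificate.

B^2 term by term: the squares give (-\frac{435}{149})^2*(e_{12})^2 + (\frac{429}{149})^2*(e_{13})^2 + (-\frac{72}{149})^2*(e_{23})^2 = \frac{189225}{22201}*(-1) + \frac{184041}{22201}*(+1) + \frac{5184}{22201}*(+1) = 0 (each basis 2-blade squares to minus the product of its generators' squares); cross terms between blades sharing an index anticommute and cancel. So B^2 = 0.
Answer: null-rotation, certificate B^2 = 0. B^2 = 0 is basis-independent, so its sign is the whole story.
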